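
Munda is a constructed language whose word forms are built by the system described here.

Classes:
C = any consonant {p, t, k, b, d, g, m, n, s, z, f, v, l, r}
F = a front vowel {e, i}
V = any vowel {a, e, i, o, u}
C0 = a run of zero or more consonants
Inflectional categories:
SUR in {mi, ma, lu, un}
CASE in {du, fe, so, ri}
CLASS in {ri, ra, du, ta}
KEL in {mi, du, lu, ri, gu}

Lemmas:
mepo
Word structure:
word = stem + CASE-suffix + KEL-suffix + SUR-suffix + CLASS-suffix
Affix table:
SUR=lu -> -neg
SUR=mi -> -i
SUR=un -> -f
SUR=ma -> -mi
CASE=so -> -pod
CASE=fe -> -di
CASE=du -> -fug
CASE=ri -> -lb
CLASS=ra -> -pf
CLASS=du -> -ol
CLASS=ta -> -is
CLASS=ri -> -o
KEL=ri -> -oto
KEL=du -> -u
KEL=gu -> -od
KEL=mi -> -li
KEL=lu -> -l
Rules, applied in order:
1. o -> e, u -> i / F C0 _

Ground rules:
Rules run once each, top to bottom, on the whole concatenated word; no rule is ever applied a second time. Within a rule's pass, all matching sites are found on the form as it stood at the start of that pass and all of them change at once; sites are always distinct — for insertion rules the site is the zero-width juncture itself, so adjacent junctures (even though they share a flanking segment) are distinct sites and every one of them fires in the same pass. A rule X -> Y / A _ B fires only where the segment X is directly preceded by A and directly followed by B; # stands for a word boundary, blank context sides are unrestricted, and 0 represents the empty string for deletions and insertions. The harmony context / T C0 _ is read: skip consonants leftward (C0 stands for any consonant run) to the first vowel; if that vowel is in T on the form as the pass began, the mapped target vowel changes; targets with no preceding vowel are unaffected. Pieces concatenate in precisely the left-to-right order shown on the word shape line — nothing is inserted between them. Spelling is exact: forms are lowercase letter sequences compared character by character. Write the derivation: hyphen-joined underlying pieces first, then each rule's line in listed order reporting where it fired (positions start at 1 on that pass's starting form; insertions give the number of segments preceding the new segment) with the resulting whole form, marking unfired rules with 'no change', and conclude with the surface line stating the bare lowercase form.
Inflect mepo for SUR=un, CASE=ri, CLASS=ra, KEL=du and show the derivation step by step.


underlying: mepo-lb-u-f-pf
1. o -> e, u -> i / F C0 _: fires at position(s) 4: mepelbufpf
surface: mepelbufpf


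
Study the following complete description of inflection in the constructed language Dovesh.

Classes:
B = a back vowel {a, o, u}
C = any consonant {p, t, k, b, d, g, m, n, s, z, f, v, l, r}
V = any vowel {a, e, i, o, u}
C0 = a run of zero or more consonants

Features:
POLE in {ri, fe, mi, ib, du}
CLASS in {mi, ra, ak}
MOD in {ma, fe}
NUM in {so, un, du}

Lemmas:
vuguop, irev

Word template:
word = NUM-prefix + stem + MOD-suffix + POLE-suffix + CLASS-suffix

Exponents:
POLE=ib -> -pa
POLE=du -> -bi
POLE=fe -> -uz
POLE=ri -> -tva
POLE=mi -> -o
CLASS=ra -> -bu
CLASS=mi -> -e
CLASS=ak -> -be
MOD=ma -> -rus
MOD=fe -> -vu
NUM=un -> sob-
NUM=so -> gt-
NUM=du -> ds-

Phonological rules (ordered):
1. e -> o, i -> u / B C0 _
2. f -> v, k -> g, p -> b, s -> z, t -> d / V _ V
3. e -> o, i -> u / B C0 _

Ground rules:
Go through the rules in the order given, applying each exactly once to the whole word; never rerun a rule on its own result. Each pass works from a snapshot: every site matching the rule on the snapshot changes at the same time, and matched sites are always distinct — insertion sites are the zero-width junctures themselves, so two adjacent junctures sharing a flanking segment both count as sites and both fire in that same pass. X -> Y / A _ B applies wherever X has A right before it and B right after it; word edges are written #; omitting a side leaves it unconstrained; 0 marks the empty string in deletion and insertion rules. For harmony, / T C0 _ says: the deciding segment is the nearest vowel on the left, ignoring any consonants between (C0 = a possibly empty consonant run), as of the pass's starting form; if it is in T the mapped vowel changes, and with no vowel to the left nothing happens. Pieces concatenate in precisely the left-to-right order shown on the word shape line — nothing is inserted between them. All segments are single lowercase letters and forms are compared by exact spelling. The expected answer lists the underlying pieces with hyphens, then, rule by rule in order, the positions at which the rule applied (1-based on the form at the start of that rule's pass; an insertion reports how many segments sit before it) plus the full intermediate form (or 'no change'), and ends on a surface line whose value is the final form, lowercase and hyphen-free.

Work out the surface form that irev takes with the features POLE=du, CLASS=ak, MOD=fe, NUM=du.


underlying: ds-irev-vu-bi-be
1. e -> o, i -> u / B C0 _: fires at position(s) 10: dsirevvubube
2. f -> v, k -> g, p -> b, s -> z, t -> d / V _ V: no change
3. e -> o, i -> u / B C0 _: fires at position(s) 12: dsirevvububo
surface: dsirevvububo


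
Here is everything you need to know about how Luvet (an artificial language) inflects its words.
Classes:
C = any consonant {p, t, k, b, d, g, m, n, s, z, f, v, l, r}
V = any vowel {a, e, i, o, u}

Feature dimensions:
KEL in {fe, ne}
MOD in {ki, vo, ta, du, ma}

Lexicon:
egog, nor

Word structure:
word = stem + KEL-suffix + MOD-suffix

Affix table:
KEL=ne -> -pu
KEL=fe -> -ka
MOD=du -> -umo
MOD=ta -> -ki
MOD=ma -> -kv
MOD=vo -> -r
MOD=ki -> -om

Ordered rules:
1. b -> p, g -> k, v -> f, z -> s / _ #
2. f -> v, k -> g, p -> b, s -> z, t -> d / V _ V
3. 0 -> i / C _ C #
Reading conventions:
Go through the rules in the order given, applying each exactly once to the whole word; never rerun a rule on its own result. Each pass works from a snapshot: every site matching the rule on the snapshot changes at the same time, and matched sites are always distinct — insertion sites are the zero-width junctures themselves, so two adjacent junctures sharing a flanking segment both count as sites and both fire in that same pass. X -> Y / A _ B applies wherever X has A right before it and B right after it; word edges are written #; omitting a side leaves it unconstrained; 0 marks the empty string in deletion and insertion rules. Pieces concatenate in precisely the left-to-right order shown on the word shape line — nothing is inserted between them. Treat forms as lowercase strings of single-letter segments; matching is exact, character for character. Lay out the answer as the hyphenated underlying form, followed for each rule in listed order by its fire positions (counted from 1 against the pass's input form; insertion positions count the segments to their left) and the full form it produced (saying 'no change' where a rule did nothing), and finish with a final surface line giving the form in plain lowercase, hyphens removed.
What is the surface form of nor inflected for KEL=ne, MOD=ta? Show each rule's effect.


underlying: nor-pu-ki
1. b -> p, g -> k, v -> f, z -> s / _ #: no change
2. f -> v, k -> g, p -> b, s -> z, t -> d / V _ V: fires at position(s) 6: norpugi
3. 0 -> i / C _ C #: no change
surface: norpugi


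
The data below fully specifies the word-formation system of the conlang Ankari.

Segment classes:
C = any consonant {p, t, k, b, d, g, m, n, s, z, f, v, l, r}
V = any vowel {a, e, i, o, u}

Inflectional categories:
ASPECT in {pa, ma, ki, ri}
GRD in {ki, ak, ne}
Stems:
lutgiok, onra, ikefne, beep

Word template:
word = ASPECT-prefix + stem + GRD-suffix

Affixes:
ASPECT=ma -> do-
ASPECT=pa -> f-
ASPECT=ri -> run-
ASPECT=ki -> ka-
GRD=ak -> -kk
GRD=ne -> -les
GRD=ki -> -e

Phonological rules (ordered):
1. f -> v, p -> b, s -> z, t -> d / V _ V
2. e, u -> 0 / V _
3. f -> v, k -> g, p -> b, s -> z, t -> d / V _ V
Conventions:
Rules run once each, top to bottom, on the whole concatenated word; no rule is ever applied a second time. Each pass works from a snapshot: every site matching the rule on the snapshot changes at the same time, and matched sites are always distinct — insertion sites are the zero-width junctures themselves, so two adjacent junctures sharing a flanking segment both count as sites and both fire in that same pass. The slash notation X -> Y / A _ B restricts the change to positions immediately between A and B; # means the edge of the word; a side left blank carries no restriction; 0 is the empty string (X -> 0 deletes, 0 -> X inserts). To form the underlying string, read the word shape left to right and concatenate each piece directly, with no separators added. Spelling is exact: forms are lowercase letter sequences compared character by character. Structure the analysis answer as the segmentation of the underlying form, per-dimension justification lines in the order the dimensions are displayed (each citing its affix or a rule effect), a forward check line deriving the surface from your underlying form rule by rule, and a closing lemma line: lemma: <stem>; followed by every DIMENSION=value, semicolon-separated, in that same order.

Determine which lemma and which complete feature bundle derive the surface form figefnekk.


underlying: f-ikefne-kk
ASPECT=pa - signalled by the affix f-
GRD=ak - signalled by the affix -kk
check: fikefnekk -> fikefnekk -> fikefnekk -> figefnekk
lemma: ikefne; ASPECT=pa; GRD=ak


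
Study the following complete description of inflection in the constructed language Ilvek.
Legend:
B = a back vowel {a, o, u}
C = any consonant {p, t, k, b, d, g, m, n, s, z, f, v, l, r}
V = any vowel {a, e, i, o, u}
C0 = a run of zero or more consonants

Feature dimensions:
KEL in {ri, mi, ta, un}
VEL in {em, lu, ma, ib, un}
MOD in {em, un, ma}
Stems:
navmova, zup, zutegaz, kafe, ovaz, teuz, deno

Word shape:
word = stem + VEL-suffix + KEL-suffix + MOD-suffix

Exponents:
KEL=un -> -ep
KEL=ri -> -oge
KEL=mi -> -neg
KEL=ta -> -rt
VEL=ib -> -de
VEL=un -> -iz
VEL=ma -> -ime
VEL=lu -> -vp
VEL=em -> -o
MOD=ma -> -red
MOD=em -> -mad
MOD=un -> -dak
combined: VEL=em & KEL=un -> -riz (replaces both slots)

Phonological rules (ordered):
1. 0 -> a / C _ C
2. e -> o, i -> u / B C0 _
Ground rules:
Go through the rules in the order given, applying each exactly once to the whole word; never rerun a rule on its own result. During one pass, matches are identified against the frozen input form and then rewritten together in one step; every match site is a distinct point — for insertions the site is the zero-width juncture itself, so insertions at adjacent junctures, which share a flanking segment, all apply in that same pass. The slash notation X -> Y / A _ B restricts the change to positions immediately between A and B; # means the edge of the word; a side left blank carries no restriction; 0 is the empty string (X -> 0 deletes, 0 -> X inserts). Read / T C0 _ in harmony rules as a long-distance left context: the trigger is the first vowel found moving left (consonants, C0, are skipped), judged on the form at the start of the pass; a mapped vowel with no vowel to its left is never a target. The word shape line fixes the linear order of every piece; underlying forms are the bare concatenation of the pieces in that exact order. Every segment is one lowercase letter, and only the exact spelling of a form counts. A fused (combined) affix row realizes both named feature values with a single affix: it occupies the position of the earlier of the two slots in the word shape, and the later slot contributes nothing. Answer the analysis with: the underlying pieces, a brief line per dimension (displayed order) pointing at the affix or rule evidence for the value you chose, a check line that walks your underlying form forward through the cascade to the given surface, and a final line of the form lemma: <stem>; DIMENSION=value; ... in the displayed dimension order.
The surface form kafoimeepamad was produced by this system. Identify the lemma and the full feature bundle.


underlying: kafe-ime-ep-mad
KEL=un - signalled by the affix -ep
VEL=ma - signalled by the affix -ime
MOD=em - signalled by the affix -mad
check: kafeimeepmad -> kafeimeepamad -> kafoimeepamad
lemma: kafe; KEL=un; VEL=ma; MOD=em


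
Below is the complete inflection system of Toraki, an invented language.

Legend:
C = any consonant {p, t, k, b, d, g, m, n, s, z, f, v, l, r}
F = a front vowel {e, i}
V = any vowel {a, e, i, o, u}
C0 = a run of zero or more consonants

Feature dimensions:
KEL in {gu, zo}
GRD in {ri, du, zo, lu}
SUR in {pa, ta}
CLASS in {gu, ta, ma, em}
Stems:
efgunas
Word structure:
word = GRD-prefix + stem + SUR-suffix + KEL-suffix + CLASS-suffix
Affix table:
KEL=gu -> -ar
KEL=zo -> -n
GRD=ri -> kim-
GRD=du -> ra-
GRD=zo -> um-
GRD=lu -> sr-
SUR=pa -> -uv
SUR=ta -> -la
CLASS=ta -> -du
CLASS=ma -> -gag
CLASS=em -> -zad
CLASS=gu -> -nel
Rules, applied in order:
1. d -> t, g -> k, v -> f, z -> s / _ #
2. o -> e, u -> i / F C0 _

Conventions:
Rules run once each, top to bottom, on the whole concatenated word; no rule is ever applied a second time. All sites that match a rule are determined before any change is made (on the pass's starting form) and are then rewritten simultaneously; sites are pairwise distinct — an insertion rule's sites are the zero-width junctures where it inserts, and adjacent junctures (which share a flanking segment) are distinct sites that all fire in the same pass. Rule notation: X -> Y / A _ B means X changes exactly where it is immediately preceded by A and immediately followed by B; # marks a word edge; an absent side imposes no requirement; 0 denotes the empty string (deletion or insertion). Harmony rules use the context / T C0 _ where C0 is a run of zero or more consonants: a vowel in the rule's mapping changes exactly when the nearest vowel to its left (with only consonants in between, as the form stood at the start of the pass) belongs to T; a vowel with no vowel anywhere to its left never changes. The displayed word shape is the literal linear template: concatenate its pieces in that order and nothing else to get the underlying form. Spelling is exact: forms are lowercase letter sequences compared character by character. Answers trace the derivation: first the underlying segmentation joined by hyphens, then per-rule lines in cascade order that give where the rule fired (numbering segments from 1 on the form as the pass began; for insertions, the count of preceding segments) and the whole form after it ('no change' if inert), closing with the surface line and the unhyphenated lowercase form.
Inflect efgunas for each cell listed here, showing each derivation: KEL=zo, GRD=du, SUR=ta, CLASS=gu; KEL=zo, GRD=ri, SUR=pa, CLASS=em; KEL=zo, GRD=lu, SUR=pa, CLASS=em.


cell KEL=zo, GRD=du, SUR=ta, CLASS=gu:
underlying: ra-efgunas-la-n-nel
1. d -> t, g -> k, v -> f, z -> s / _ #: no change
2. o -> e, u -> i / F C0 _: fires at position(s) 6: raefginaslannel
surface: raefginaslannel

cell KEL=zo, GRD=ri, SUR=pa, CLASS=em:
underlying: kim-efgunas-uv-n-zad
1. d -> t, g -> k, v -> f, z -> s / _ #: fires at position(s) 16: kimefgunasuvnzat
2. o -> e, u -> i / F C0 _: fires at position(s) 7: kimefginasuvnzat
surface: kimefginasuvnzat

cell KEL=zo, GRD=lu, SUR=pa, CLASS=em:
underlying: sr-efgunas-uv-n-zad
1. d -> t, g -> k, v -> f, z -> s / _ #: fires at position(s) 15: srefgunasuvnzat
2. o -> e, u -> i / F C0 _: fires at position(s) 6: srefginasuvnzat
surface: srefginasuvnzat


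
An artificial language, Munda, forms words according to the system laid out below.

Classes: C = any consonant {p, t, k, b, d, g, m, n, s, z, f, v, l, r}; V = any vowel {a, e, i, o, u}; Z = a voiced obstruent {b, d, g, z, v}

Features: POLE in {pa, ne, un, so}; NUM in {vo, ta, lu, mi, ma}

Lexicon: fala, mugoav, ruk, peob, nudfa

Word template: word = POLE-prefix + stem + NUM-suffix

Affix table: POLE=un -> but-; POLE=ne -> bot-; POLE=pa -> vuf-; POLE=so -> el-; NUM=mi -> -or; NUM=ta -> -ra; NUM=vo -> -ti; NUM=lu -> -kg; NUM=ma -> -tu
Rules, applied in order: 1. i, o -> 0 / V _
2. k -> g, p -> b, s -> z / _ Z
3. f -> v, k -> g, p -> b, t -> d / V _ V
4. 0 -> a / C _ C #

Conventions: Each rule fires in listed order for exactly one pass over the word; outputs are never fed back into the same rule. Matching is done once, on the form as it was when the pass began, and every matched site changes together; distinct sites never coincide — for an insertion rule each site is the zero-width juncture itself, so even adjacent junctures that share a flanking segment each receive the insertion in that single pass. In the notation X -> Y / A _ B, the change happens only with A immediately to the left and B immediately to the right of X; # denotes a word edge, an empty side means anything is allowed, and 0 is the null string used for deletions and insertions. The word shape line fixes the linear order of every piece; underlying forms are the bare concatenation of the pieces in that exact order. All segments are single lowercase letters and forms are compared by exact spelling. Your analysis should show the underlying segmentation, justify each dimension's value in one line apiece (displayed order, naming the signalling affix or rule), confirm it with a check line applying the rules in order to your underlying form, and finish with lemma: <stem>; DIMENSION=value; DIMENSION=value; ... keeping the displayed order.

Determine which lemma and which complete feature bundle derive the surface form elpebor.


underlying: el-peob-or
POLE=so - signalled by the affix el-
NUM=mi - signalled by the affix -or
check: elpeobor -> elpebor -> elpebor -> elpebor -> elpebor
lemma: peob; POLE=so; NUM=mi


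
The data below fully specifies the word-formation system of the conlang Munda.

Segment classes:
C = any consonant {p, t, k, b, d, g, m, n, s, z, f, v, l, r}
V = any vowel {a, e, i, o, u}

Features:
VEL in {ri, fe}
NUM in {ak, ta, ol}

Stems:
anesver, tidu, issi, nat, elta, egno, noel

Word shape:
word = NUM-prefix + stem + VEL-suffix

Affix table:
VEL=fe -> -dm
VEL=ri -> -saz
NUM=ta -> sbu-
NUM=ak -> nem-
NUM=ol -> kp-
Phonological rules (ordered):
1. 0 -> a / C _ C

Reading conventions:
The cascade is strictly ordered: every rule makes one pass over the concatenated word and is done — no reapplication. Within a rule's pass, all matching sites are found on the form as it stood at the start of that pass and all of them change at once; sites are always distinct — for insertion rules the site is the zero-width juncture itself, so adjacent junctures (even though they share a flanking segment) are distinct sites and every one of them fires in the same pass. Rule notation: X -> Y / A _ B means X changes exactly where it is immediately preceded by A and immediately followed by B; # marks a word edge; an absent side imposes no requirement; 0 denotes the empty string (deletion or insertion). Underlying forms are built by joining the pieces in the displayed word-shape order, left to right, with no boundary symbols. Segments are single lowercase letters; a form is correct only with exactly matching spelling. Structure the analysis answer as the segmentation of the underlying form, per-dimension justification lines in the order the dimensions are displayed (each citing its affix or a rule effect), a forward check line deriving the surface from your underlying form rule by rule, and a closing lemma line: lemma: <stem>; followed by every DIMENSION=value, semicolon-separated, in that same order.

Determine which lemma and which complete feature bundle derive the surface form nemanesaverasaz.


underlying: nem-anesver-saz
VEL=ri - signalled by the affix -saz
NUM=ak - signalled by the affix nem-
check: nemanesversaz -> nemanesaverasaz
lemma: anesver; VEL=ri; NUM=ak


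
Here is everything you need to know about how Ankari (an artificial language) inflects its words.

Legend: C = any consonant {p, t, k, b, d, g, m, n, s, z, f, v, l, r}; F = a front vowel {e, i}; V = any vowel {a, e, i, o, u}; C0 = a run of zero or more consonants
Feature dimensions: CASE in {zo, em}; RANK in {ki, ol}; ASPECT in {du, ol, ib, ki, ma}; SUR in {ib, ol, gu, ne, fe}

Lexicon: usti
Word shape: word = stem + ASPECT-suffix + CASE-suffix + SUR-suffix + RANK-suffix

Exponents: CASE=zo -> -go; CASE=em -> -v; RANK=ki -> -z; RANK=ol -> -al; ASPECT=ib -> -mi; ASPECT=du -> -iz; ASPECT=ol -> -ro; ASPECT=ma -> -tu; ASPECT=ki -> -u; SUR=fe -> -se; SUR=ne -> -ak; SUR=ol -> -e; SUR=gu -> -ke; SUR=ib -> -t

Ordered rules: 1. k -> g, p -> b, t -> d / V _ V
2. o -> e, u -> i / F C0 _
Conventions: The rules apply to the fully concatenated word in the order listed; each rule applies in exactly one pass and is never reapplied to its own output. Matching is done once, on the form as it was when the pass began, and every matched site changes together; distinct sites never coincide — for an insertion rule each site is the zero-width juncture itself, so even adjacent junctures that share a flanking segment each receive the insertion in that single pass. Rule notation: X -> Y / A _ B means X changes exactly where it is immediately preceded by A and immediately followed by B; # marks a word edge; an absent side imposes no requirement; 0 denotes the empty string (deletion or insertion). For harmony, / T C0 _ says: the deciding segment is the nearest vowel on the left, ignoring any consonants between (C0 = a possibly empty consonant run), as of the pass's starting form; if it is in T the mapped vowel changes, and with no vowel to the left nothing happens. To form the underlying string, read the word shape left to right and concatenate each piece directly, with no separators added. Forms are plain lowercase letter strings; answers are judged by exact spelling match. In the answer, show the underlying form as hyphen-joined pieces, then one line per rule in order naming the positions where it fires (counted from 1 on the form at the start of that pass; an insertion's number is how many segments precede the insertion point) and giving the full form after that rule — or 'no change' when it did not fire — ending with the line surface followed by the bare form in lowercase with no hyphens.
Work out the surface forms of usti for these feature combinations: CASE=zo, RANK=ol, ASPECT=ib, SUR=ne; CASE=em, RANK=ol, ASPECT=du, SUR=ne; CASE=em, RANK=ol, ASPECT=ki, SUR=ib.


cell CASE=zo, RANK=ol, ASPECT=ib, SUR=ne:
underlying: usti-mi-go-ak-al
1. k -> g, p -> b, t -> d / V _ V: fires at position(s) 10: ustimigoagal
2. o -> e, u -> i / F C0 _: fires at position(s) 8: ustimigeagal
surface: ustimigeagal

cell CASE=em, RANK=ol, ASPECT=du, SUR=ne:
underlying: usti-iz-v-ak-al
1. k -> g, p -> b, t -> d / V _ V: fires at position(s) 9: ustiizvagal
2. o -> e, u -> i / F C0 _: no change
surface: ustiizvagal

cell CASE=em, RANK=ol, ASPECT=ki, SUR=ib:
underlying: usti-u-v-t-al
1. k -> g, p -> b, t -> d / V _ V: no change
2. o -> e, u -> i / F C0 _: fires at position(s) 5: ustiivtal
surface: ustiivtal


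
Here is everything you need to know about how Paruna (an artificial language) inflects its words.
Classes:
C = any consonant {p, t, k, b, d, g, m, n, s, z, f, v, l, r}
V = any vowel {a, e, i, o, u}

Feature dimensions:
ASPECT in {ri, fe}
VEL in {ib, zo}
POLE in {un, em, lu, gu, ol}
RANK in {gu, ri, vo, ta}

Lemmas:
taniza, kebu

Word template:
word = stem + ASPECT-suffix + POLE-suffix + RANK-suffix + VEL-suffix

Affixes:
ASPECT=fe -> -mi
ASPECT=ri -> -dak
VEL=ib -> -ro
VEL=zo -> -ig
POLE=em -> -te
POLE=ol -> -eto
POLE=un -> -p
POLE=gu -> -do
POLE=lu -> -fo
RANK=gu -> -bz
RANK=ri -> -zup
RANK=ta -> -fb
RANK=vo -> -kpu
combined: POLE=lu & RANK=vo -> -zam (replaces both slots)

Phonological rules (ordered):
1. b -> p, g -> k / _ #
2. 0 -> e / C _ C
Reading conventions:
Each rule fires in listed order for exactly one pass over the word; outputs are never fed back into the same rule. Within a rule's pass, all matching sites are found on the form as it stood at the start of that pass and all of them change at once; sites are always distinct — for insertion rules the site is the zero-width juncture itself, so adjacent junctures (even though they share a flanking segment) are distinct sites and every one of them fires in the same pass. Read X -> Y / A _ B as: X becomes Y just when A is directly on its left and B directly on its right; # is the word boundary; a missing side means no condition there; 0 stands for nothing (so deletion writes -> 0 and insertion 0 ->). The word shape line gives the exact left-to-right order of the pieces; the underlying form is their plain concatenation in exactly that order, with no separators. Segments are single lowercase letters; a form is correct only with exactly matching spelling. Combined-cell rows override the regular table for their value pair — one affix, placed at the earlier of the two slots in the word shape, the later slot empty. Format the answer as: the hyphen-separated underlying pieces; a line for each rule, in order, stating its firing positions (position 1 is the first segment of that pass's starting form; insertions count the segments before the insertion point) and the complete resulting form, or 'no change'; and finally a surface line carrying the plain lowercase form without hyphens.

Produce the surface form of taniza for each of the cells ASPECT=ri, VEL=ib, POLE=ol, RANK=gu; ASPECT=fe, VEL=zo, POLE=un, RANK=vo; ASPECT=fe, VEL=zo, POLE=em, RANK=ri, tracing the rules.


cell ASPECT=ri, VEL=ib, POLE=ol, RANK=gu:
underlying: taniza-dak-eto-bz-ro
1. b -> p, g -> k / _ #: no change
2. 0 -> e / C _ C: inserts after position(s) 13, 14: tanizadaketobezero
surface: tanizadaketobezero

cell ASPECT=fe, VEL=zo, POLE=un, RANK=vo:
underlying: taniza-mi-p-kpu-ig
1. b -> p, g -> k / _ #: fires at position(s) 14: tanizamipkpuik
2. 0 -> e / C _ C: inserts after position(s) 9, 10: tanizamipekepuik
surface: tanizamipekepuik

cell ASPECT=fe, VEL=zo, POLE=em, RANK=ri:
underlying: taniza-mi-te-zup-ig
1. b -> p, g -> k / _ #: fires at position(s) 15: tanizamitezupik
2. 0 -> e / C _ C: no change
surface: tanizamitezupik


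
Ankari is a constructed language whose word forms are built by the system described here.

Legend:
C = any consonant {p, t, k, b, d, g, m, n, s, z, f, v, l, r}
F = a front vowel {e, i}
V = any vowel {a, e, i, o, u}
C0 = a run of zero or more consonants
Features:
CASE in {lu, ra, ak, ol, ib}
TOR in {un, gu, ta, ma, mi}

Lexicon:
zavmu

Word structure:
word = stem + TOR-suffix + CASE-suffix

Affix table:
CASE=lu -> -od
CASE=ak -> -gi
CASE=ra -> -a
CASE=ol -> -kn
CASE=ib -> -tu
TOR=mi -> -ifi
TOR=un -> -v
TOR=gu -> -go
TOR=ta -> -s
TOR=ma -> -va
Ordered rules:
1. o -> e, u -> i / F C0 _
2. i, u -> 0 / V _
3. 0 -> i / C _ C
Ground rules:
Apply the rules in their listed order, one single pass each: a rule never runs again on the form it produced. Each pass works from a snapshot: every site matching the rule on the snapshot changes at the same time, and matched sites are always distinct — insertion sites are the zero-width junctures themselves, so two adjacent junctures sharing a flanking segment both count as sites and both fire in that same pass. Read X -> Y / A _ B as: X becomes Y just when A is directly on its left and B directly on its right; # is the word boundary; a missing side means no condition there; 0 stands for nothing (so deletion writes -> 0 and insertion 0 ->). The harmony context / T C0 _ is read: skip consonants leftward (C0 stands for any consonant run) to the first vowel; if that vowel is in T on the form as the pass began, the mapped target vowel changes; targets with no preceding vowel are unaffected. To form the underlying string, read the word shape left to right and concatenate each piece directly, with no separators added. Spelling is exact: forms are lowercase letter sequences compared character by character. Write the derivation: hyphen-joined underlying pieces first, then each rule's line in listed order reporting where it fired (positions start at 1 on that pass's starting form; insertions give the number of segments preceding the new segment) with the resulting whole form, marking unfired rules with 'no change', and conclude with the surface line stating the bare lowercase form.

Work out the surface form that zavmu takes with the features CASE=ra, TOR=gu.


underlying: zavmu-go-a
1. o -> e, u -> i / F C0 _: no change
2. i, u -> 0 / V _: no change
3. 0 -> i / C _ C: inserts after position(s) 3: zavimugoa
surface: zavimugoa


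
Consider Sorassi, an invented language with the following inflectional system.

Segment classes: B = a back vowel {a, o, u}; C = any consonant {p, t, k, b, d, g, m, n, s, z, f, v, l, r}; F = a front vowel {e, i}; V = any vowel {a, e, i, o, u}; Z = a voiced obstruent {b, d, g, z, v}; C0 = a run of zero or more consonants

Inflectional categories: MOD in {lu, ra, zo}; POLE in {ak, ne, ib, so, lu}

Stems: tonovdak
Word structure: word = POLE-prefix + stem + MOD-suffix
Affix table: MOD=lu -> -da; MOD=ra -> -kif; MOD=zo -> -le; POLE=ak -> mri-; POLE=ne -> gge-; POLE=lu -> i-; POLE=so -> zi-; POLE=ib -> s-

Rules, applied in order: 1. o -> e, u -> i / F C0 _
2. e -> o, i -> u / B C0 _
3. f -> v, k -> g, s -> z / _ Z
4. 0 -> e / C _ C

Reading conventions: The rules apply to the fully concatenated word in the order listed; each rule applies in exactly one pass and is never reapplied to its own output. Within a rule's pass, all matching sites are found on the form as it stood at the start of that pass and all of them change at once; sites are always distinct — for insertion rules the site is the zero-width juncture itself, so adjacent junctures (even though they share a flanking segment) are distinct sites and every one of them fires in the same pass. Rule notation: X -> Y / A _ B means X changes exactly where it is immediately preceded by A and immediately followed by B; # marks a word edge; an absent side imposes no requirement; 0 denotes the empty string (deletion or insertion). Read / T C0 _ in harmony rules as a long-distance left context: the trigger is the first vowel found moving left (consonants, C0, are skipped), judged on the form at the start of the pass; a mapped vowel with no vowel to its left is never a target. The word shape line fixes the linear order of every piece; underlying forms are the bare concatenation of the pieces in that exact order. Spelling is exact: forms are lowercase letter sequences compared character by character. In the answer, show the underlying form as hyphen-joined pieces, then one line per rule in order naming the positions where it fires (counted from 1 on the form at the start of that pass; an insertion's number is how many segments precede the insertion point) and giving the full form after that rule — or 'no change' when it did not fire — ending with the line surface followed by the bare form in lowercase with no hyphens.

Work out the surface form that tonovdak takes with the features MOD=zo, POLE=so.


underlying: zi-tonovdak-le
1. o -> e, u -> i / F C0 _: fires at position(s) 4: zitenovdakle
2. e -> o, i -> u / B C0 _: fires at position(s) 12: zitenovdaklo
3. f -> v, k -> g, s -> z / _ Z: no change
4. 0 -> e / C _ C: inserts after position(s) 7, 10: zitenovedakelo
surface: zitenovedakelo


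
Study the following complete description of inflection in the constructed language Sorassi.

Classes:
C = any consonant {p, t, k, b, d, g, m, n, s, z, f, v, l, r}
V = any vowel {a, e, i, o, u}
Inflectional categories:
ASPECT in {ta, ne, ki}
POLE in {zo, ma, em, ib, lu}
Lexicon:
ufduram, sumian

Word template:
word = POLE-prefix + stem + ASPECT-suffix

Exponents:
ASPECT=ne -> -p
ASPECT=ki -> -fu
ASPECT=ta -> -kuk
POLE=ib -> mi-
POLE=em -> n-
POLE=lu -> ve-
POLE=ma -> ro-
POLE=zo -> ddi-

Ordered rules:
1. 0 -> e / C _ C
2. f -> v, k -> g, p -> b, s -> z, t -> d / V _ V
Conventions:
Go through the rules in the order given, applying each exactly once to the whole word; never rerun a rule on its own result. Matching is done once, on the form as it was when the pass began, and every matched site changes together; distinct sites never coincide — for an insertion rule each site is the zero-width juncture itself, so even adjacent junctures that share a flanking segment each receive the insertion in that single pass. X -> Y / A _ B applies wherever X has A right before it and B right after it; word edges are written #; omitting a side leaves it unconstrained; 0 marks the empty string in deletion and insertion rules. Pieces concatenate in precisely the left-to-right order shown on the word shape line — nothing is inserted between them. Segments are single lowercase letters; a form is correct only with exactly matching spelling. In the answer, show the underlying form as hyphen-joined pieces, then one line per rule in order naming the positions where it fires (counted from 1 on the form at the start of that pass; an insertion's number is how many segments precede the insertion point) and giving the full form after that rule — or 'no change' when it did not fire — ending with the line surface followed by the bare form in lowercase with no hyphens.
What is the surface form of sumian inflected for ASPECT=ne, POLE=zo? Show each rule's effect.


underlying: ddi-sumian-p
1. 0 -> e / C _ C: inserts after position(s) 1, 9: dedisumianep
2. f -> v, k -> g, p -> b, s -> z, t -> d / V _ V: fires at position(s) 5: dedizumianep
surface: dedizumianep


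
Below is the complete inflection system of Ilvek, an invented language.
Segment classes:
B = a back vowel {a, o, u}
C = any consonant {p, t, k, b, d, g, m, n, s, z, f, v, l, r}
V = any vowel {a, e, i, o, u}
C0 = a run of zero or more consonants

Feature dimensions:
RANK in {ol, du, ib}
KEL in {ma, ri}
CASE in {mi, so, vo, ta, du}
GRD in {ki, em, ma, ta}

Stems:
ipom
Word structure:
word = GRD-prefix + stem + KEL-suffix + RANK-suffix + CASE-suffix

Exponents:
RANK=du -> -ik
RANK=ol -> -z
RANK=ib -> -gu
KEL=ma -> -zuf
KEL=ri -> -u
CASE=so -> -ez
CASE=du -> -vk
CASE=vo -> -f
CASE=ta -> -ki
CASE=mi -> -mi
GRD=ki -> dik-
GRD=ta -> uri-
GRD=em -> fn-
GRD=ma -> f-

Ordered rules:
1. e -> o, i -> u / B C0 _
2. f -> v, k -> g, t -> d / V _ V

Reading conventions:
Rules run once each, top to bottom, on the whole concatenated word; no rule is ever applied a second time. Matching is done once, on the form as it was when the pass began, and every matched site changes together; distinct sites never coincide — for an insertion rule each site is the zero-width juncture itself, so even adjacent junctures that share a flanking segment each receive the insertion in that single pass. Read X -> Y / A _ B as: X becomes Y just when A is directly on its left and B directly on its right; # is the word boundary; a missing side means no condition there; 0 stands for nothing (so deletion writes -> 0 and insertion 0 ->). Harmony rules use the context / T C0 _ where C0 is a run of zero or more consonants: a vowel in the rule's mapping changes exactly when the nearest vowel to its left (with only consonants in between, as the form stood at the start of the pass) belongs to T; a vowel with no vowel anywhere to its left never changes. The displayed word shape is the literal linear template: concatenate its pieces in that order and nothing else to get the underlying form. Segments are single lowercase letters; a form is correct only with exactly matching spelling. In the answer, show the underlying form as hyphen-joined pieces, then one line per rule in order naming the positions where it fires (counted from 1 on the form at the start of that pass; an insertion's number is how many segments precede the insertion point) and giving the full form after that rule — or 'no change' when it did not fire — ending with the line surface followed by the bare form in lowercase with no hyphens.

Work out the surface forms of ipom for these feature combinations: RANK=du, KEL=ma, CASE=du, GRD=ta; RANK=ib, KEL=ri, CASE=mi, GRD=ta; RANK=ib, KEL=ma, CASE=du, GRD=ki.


cell RANK=du, KEL=ma, CASE=du, GRD=ta:
underlying: uri-ipom-zuf-ik-vk
1. e -> o, i -> u / B C0 _: fires at position(s) 3, 11: uruipomzufukvk
2. f -> v, k -> g, t -> d / V _ V: fires at position(s) 10: uruipomzuvukvk
surface: uruipomzuvukvk

cell RANK=ib, KEL=ri, CASE=mi, GRD=ta:
underlying: uri-ipom-u-gu-mi
1. e -> o, i -> u / B C0 _: fires at position(s) 3, 12: uruipomugumu
2. f -> v, k -> g, t -> d / V _ V: no change
surface: uruipomugumu

cell RANK=ib, KEL=ma, CASE=du, GRD=ki:
underlying: dik-ipom-zuf-gu-vk
1. e -> o, i -> u / B C0 _: no change
2. f -> v, k -> g, t -> d / V _ V: fires at position(s) 3: digipomzufguvk
surface: digipomzufguvk


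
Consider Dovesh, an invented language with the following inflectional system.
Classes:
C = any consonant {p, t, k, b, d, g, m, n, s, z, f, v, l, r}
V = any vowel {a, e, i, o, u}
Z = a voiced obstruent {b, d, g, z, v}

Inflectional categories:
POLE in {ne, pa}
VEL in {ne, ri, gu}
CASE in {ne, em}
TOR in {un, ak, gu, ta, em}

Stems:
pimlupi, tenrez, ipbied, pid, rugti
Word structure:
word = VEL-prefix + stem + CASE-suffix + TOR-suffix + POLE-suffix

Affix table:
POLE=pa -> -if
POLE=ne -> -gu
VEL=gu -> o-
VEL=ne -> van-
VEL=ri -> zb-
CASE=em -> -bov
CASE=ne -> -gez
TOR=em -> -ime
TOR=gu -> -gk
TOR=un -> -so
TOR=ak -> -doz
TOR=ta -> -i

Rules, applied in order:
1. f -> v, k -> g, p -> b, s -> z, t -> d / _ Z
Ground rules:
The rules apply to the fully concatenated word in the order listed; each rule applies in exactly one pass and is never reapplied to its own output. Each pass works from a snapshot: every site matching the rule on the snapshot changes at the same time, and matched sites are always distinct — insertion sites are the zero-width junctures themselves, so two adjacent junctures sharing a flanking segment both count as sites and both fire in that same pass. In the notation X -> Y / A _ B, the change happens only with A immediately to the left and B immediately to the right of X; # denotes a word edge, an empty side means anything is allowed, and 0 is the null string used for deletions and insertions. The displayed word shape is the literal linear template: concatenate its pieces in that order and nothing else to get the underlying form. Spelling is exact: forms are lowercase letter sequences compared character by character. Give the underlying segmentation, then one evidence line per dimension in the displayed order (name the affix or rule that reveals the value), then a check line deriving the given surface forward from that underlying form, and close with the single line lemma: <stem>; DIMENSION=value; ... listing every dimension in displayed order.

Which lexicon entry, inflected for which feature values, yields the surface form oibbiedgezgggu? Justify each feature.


underlying: o-ipbied-gez-gk-gu
POLE=ne - signalled by the affix -gu
VEL=gu - signalled by the affix o-
CASE=ne - signalled by the affix -gez
TOR=gu - signalled by the affix -gk
check: oipbiedgezgkgu -> oibbiedgezgggu
lemma: ipbied; POLE=ne; VEL=gu; CASE=ne; TOR=gu


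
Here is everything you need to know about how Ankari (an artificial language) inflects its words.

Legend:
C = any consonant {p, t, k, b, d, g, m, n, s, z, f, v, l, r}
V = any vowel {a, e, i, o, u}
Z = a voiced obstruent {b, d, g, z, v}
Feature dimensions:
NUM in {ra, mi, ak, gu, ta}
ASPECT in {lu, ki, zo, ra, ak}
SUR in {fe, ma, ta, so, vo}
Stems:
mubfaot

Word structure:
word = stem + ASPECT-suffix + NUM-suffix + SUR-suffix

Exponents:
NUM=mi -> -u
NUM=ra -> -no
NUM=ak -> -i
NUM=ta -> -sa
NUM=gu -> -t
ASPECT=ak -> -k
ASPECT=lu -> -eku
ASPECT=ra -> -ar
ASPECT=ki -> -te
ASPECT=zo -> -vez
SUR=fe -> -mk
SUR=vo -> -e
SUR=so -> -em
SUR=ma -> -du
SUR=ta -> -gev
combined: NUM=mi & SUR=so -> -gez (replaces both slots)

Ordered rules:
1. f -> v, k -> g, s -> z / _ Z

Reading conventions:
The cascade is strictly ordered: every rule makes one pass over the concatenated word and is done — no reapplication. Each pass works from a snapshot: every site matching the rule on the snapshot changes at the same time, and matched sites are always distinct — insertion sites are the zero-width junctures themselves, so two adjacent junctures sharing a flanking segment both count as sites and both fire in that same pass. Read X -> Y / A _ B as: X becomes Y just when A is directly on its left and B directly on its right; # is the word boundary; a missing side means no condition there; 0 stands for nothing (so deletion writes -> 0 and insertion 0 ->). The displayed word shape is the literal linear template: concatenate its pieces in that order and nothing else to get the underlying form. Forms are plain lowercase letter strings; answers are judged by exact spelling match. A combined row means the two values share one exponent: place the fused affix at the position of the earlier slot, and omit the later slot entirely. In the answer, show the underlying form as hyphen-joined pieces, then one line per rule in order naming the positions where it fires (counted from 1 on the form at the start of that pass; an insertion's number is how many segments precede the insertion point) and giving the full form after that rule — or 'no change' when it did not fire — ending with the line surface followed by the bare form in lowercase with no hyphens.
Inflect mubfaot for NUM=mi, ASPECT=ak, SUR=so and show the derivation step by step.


underlying: mubfaot-k-gez
1. f -> v, k -> g, s -> z / _ Z: fires at position(s) 8: mubfaotggez
surface: mubfaotggez
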